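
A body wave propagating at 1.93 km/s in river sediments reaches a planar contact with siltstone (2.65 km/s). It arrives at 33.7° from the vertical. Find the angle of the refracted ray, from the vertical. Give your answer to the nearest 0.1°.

Snell's law: sin θ₂ = (V₂/V₁)·sin θ₁ = (2.65/1.93)·sin 33.7° = 0.7618.
θ₂ = sin⁻¹(0.7618) = 49.63° (from vertical).

49.6°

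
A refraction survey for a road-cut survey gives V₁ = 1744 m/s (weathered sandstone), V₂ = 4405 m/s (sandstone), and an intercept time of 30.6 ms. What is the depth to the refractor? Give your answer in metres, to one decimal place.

h = tᵢ·V₁·V₂ / (2·√(V₂²−V₁²)).
√(V₂²−V₁²) = √(4405² − 1744²) = 4045.1 m/s.
h = 0.0306 s × 1744 × 4405 / (2 × 4045.1) = 29.06 m.

29.1 m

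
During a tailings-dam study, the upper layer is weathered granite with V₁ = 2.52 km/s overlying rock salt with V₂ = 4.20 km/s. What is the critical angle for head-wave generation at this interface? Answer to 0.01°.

36.87°

At critical incidence the refracted ray runs along the interface (θ₂ = 90°), so sin θ_c = V₁/V₂.
θ_c = arcsin(2.52/4.20) = arcsin 0.6000 = 36.87°.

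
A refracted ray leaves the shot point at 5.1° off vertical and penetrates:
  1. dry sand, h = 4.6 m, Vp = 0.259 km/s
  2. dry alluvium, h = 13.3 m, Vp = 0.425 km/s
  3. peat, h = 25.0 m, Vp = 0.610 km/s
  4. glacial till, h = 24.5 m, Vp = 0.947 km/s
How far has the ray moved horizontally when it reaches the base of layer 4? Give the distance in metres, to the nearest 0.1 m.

Ray parameter p = sin 5.1° / 0.259 km/s = 3.4322e-01 s/km.
Layer 1: θ = 5.10°; offset = 4.6·tan 5.10° = 0.411 m.
Layer 2: sin θ = p·0.425 = 0.1459 → θ = 8.39°; offset = 13.3·tan 8.39° = 1.961 m.
Layer 3: sin θ = p·0.610 = 0.2094 → θ = 12.09°; offset = 25.0·tan 12.09° = 5.353 m.
Layer 4: sin θ = p·0.947 = 0.3250 → θ = 18.97°; offset = 24.5·tan 18.97° = 8.420 m.
Total horizontal offset = 16.145 m.

16.1 m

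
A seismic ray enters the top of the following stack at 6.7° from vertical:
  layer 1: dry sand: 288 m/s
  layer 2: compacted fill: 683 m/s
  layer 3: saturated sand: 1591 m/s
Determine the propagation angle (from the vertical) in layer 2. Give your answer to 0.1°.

16.1°

Snell's law across each interface conserves sin θ / V, so sin θ_2 = V_2·sin θ₁/V₁.
sin θ_2 = 683 × sin 6.7° / 288 = 0.2767.
θ_2 = 16.06° from the vertical.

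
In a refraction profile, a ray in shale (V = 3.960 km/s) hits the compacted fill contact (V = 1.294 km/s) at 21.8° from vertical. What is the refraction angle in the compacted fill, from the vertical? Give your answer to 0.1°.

Snell's law: sin θ₂ = (V₂/V₁)·sin θ₁ = (1.294/3.960)·sin 21.8° = 0.1214.
θ₂ = arcsin 0.1214 = 6.97° from the normal.

7.0°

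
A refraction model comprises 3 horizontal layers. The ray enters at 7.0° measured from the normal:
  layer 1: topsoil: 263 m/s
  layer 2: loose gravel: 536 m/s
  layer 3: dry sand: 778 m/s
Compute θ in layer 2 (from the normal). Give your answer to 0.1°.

14.4°

Ray parameter p = sin 7.0° / 263 = 4.6338e-04 s/m.
sin θ_2 = p·V_2 = 4.6338e-04 × 536 = 0.2484.
θ_2 = arcsin 0.2484 = 14.38°.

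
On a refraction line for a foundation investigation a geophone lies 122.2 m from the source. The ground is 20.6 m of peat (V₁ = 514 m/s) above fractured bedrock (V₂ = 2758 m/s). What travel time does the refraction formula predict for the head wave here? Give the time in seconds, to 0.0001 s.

θ_c = arcsin(V₁/V₂) = arcsin(514/2758) = 10.74°, cos θ_c = 0.9825.
Intercept time tᵢ = 2h cos θ_c / V₁ = 2·20.6·0.9825/514 = 0.07875 s.
t = x/V₂ + tᵢ = 122.2/2758 + 0.07875 = 0.12306 s.

0.1231 s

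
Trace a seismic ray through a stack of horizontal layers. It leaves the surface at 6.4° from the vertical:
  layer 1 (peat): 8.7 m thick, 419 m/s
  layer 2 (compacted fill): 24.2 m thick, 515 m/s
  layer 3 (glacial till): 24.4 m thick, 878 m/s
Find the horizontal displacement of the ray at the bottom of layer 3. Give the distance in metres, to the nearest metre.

10 m

Ray parameter p = sin 6.4° / 419 m/s = 2.6604e-04 s/m.
Layer 1: θ = 6.40°; offset = 8.7·tan 6.40° = 0.976 m.
Layer 2: sin θ = p·515 = 0.1370 → θ = 7.87°; offset = 24.2·tan 7.87° = 3.347 m.
Layer 3: sin θ = p·878 = 0.2336 → θ = 13.51°; offset = 24.4·tan 13.51° = 5.861 m.
Σ offsets = 10.185 m.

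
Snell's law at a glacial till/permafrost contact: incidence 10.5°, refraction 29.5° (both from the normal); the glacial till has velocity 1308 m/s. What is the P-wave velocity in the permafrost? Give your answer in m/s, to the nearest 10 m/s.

3530 m/s

Snell's law: sin 10.5°/V₁ = sin 29.5°/V₂.
V₂ = V₁·sin 29.5°/sin 10.5° = 1308 × 2.7021 = 3534.38 m/s.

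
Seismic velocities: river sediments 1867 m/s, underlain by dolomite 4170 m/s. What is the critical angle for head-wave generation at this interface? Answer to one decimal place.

Critical incidence: sin θ_c = V₁/V₂ = 1867/4170 = 0.4477.
θ_c = arcsin 0.4477 = 26.60°.

26.6°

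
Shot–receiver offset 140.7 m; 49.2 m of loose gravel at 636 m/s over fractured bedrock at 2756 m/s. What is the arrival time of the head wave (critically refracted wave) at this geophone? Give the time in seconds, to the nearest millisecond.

t = x/V₂ + 2h·√(V₂²−V₁²)/(V₁V₂).
√(V₂²−V₁²) = √(2756²−636²) = 2681.6 m/s; delay term = 2·49.2·2681.6/(636·2756) = 0.15054 s.
t = 140.7/2756 + 0.15054 = 0.20159 s.

0.202 s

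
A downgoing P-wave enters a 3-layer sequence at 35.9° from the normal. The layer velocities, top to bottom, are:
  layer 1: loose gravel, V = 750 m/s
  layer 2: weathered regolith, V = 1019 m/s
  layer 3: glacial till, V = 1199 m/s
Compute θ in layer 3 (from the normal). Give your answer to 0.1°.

69.6°

Ray parameter p = sin 35.9° / 750 = 7.8183e-04 s/m.
sin θ_3 = p·V_3 = 7.8183e-04 × 1199 = 0.9374.
θ_3 = arcsin 0.9374 = 69.62°.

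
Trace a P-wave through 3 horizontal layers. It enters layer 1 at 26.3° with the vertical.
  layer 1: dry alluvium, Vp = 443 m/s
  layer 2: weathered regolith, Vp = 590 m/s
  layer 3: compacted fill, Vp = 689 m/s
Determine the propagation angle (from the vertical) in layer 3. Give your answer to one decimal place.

Snell's law across each interface conserves sin θ / V, so sin θ_3 = V_3·sin θ₁/V₁.
sin θ_3 = 689 × sin 26.3° / 443 = 0.6891.
θ_3 = 43.56° from the vertical.

43.6°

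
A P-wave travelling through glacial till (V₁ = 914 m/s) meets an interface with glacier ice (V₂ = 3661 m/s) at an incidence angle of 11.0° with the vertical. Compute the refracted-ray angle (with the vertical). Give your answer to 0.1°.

sin θ₁/V₁ = sin θ₂/V₂ ⇒ sin θ₂ = 3661·sin 11.0°/914 = 3661·0.1908/914 = 0.7643.
θ₂ = arcsin 0.7643 = 49.84° from the normal.

49.8°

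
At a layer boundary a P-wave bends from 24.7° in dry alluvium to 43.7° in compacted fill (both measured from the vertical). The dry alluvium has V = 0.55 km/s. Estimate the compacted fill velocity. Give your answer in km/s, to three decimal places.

0.909 km/s

sin 24.7° = 0.4179; sin 43.7° = 0.6909.
V₂ = V₁·(sin θ₂/sin θ₁) = 0.55·(0.6909/0.4179) = 0.909 km/s.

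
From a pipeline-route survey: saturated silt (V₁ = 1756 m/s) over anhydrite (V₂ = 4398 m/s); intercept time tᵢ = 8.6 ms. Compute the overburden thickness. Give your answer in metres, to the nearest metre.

8 m

h = tᵢ·V₁·V₂ / (2·√(V₂²−V₁²)).
√(V₂²−V₁²) = √(4398² − 1756²) = 4032.2 m/s.
h = 0.0086 s × 1756 × 4398 / (2 × 4032.2) = 8.24 m.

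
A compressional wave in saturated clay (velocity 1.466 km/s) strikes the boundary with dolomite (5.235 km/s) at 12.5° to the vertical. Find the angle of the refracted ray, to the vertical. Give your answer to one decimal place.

sin θ₁/V₁ = sin θ₂/V₂ ⇒ sin θ₂ = 5.235·sin 12.5°/1.466 = 5.235·0.2164/1.466 = 0.7729.
θ₂ = sin⁻¹(0.7729) = 50.61° (from vertical).

50.6°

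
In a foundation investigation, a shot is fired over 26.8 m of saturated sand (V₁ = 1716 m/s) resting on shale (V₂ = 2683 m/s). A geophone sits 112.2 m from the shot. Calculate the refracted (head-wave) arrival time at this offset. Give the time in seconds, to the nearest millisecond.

t = x/V₂ + 2h·√(V₂²−V₁²)/(V₁V₂).
√(V₂²−V₁²) = √(2683²−1716²) = 2062.5 m/s; delay term = 2·26.8·2062.5/(1716·2683) = 0.02401 s.
t = 112.2/2683 + 0.02401 = 0.06583 s.

0.066 s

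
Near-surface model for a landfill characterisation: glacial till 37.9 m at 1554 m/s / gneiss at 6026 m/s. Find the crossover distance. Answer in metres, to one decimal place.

x_cross = 2h·√((V₂+V₁)/(V₂−V₁)).
(V₂+V₁)/(V₂−V₁) = (6026+1554)/(6026−1554) = 1.6950; √ = 1.3019.
x_cross = 2·37.9·1.3019 = 98.69 m.

98.7 m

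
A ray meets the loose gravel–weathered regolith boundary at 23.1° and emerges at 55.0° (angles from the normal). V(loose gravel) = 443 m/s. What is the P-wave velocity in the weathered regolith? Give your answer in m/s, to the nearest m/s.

925 m/s

sin 23.1° = 0.3923; sin 55.0° = 0.8192.
V₂ = V₁·(sin θ₂/sin θ₁) = 443·(0.8192/0.3923) = 924.93 m/s.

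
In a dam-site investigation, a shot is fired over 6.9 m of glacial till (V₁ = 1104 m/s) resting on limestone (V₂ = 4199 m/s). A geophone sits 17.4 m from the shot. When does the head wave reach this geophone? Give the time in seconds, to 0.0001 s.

0.0162 s

θ_c = arcsin(V₁/V₂) = arcsin(1104/4199) = 15.24°, cos θ_c = 0.9648.
Intercept time tᵢ = 2h cos θ_c / V₁ = 2·6.9·0.9648/1104 = 0.01206 s.
t = x/V₂ + tᵢ = 17.4/4199 + 0.01206 = 0.01620 s.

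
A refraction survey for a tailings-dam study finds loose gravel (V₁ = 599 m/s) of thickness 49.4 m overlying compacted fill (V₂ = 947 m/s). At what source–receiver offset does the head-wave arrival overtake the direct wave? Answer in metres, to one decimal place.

θ_c = arcsin(599/947) = 39.24°, so cos θ_c = 0.7745 and tᵢ = 2h cos θ_c/V₁ = 0.1278 s.
At crossover x/V₁ = x/V₂ + tᵢ ⇒ x = tᵢ/(1/V₁ − 1/V₂) = 0.12775/(1.6694e-03 − 1.0560e-03) = 208.24 m.

208.2 m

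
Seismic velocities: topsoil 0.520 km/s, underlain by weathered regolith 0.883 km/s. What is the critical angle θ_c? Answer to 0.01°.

36.08°

Critical incidence: sin θ_c = V₁/V₂ = 0.520/0.883 = 0.5889.
θ_c = arcsin 0.5889 = 36.08°.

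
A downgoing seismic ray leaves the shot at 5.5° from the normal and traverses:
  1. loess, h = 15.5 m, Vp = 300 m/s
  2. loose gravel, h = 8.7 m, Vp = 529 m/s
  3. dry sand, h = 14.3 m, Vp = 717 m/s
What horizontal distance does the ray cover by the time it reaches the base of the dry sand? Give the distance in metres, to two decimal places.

p = sin θ₁/V₁ = sin 5.5°/300 = 3.1949e-04 s/m is conserved through the stack.
Layer 1: θ = 5.50°; offset = 15.5·tan 5.50° = 1.4925 m.
Layer 2: sin θ = p·529 = 0.1690 → θ = 9.73°; offset = 8.7·tan 9.73° = 1.4918 m.
Layer 3: sin θ = p·717 = 0.2291 → θ = 13.24°; offset = 14.3·tan 13.24° = 3.3652 m.
Total horizontal offset = 6.3495 m.

6.35 m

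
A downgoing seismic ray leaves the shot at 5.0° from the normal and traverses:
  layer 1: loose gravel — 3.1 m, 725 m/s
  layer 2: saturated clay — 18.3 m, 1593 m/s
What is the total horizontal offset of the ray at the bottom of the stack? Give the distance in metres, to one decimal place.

p = sin θ₁/V₁ = sin 5.0°/725 = 1.2021e-04 s/m is conserved through the stack.
Layer 1: θ = 5.00°; offset = 3.1·tan 5.00° = 0.271 m.
Layer 2: sin θ = p·1593 = 0.1915 → θ = 11.04°; offset = 18.3·tan 11.04° = 3.571 m.
Summing the layer offsets gives 3.842 m.

3.8 m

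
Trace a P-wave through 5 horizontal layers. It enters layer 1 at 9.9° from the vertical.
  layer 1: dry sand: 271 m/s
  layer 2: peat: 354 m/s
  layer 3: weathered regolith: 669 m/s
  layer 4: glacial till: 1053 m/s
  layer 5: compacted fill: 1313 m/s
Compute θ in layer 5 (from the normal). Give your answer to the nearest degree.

Ray parameter p = sin 9.9° / 271 = 6.3442e-04 s/m.
sin θ_5 = p·V_5 = 6.3442e-04 × 1313 = 0.8330.
θ_5 = arcsin 0.8330 = 56.41°.

56°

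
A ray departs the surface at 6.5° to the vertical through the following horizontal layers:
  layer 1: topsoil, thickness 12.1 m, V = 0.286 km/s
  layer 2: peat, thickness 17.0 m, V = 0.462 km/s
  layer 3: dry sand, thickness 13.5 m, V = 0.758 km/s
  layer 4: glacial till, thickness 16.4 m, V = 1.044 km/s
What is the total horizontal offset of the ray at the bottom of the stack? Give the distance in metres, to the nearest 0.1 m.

Apply Snell's law at each interface; in layer i the horizontal offset is hᵢ·tan θᵢ.
Layer 1: θ = 6.50°; offset = 12.1·tan 6.50° = 1.379 m.
Layer 2: sin θ = 0.462·sin 6.5°/0.286 = 0.1829, θ = 10.54°; offset = 17.0·tan 10.54° = 3.162 m.
Layer 3: sin θ = 0.758·sin 6.5°/0.286 = 0.3000, θ = 17.46°; offset = 13.5·tan 17.46° = 4.246 m.
Layer 4: sin θ = 1.044·sin 6.5°/0.286 = 0.4132, θ = 24.41°; offset = 16.4·tan 24.41° = 7.442 m.
Total horizontal offset = 16.229 m.

16.2 m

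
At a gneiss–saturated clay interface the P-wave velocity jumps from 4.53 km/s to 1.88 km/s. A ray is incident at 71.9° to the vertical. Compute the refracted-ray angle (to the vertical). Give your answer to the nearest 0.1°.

23.2°

sin θ₁/V₁ = sin θ₂/V₂ ⇒ sin θ₂ = 1.88·sin 71.9°/4.53 = 1.88·0.9505/4.53 = 0.3945.
θ₂ = arcsin 0.3945 = 23.23° from the normal.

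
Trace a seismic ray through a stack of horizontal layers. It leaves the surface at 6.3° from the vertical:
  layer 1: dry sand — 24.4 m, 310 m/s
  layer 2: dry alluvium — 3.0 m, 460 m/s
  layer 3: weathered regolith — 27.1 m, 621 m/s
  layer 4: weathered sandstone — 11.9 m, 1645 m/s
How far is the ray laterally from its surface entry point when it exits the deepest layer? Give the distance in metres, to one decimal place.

Apply Snell's law at each interface; in layer i the horizontal offset is hᵢ·tan θᵢ.
Layer 1: θ = 6.30°; offset = 24.4·tan 6.30° = 2.694 m.
Layer 2: sin θ = 460·sin 6.3°/310 = 0.1628, θ = 9.37°; offset = 3.0·tan 9.37° = 0.495 m.
Layer 3: sin θ = 621·sin 6.3°/310 = 0.2198, θ = 12.70°; offset = 27.1·tan 12.70° = 6.107 m.
Layer 4: sin θ = 1645·sin 6.3°/310 = 0.5823, θ = 35.61°; offset = 11.9·tan 35.61° = 8.523 m.
Σ offsets = 17.819 m.

17.8 m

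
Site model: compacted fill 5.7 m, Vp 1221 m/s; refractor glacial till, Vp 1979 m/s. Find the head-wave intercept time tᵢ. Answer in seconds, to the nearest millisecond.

θ_c = arcsin(V₁/V₂) = arcsin(1221/1979) = 38.10°; cos θ_c = 0.7870.
tᵢ = 2h·cos θ_c / V₁ = 2·5.7·0.7870 / 1221 = 0.00735 s.

0.007 s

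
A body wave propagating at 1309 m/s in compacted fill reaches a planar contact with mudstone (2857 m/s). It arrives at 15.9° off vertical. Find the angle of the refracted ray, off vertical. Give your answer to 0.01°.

sin θ₁/V₁ = sin θ₂/V₂ ⇒ sin θ₂ = 2857·sin 15.9°/1309 = 2857·0.2740/1309 = 0.5979.
θ₂ = sin⁻¹(0.5979) = 36.72° (from vertical).

36.72°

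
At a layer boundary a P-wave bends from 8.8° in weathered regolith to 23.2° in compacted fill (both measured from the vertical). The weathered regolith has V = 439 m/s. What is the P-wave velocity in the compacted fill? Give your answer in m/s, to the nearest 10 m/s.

1130 m/s

sin 8.8° = 0.1530; sin 23.2° = 0.3939.
V₂ = V₁·(sin θ₂/sin θ₁) = 439·(0.3939/0.1530) = 1130.43 m/s.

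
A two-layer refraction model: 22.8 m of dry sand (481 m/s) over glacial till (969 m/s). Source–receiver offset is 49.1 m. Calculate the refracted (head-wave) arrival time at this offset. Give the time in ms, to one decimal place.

t = x/V₂ + 2h·√(V₂²−V₁²)/(V₁V₂).
√(V₂²−V₁²) = √(969²−481²) = 841.2 m/s; delay term = 2·22.8·841.2/(481·969) = 0.08230 s.
t = 49.1/969 + 0.08230 = 0.13297 s.

133.0 ms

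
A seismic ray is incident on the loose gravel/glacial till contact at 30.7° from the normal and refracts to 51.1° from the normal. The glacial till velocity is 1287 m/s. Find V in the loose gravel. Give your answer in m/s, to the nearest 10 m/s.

Snell's law: sin 30.7°/V₁ = sin 51.1°/V₂.
V₁ = V₂·sin 30.7°/sin 51.1° = 1287 × 0.6560 = 844.30 m/s.

840 m/s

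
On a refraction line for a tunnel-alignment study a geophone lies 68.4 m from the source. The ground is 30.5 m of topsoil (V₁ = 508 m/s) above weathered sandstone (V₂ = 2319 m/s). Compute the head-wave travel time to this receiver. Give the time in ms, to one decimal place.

146.7 ms

t = x/V₂ + 2h·√(V₂²−V₁²)/(V₁V₂).
√(V₂²−V₁²) = √(2319²−508²) = 2262.7 m/s; delay term = 2·30.5·2262.7/(508·2319) = 0.11716 s.
t = 68.4/2319 + 0.11716 = 0.14666 s.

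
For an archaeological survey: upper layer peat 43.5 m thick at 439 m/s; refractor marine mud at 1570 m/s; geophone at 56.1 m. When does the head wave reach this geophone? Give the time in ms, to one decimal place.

226.0 ms

θ_c = arcsin(V₁/V₂) = arcsin(439/1570) = 16.24°, cos θ_c = 0.9601.
Intercept time tᵢ = 2h cos θ_c / V₁ = 2·43.5·0.9601/439 = 0.19027 s.
t = x/V₂ + tᵢ = 56.1/1570 + 0.19027 = 0.22601 s.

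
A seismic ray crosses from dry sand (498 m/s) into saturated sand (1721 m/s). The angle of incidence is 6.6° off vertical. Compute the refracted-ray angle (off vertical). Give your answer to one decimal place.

Snell's law: sin θ₂ = (V₂/V₁)·sin θ₁ = (1721/498)·sin 6.6° = 0.3972.
θ₂ = sin⁻¹(0.3972) = 23.40° (from vertical).

23.4°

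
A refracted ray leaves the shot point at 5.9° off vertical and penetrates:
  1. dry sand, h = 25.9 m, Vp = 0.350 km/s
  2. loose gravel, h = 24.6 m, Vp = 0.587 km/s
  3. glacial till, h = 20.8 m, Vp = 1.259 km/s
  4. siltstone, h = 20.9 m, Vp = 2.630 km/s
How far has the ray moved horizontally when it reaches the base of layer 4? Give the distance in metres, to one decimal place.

40.7 m

Apply Snell's law at each interface; in layer i the horizontal offset is hᵢ·tan θᵢ.
Layer 1: θ = 5.90°; offset = 25.9·tan 5.90° = 2.677 m.
Layer 2: sin θ = 0.587·sin 5.9°/0.350 = 0.1724, θ = 9.93°; offset = 24.6·tan 9.93° = 4.305 m.
Layer 3: sin θ = 1.259·sin 5.9°/0.350 = 0.3698, θ = 21.70°; offset = 20.8·tan 21.70° = 8.278 m.
Layer 4: sin θ = 2.630·sin 5.9°/0.350 = 0.7724, θ = 50.57°; offset = 20.9·tan 50.57° = 25.418 m.
Total horizontal offset = 40.677 m.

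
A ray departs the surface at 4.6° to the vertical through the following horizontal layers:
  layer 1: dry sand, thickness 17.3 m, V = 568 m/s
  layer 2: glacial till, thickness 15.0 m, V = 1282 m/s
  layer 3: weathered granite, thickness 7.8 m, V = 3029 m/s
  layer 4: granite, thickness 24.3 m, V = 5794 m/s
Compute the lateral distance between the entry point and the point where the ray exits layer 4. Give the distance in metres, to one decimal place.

Apply Snell's law at each interface; in layer i the horizontal offset is hᵢ·tan θᵢ.
Layer 1: θ = 4.60°; offset = 17.3·tan 4.60° = 1.392 m.
Layer 2: sin θ = 1282·sin 4.6°/568 = 0.1810, θ = 10.43°; offset = 15.0·tan 10.43° = 2.761 m.
Layer 3: sin θ = 3029·sin 4.6°/568 = 0.4277, θ = 25.32°; offset = 7.8·tan 25.32° = 3.690 m.
Layer 4: sin θ = 5794·sin 4.6°/568 = 0.8181, θ = 54.89°; offset = 24.3·tan 54.89° = 34.567 m.
Summing the layer offsets gives 42.410 m.

42.4 m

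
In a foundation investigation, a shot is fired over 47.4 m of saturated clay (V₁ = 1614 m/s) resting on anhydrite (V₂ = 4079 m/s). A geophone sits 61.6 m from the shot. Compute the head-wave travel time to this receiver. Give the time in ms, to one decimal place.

69.0 ms

t = x/V₂ + 2h·√(V₂²−V₁²)/(V₁V₂).
√(V₂²−V₁²) = √(4079²−1614²) = 3746.1 m/s; delay term = 2·47.4·3746.1/(1614·4079) = 0.05394 s.
t = 61.6/4079 + 0.05394 = 0.06904 s.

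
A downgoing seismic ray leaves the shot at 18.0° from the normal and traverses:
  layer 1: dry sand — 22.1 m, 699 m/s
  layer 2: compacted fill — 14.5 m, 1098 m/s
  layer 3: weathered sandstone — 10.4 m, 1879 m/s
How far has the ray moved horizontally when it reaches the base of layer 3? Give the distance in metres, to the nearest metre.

31 m

Ray parameter p = sin 18.0° / 699 m/s = 4.4208e-04 s/m.
Layer 1: θ = 18.00°; offset = 22.1·tan 18.00° = 7.181 m.
Layer 2: sin θ = p·1098 = 0.4854 → θ = 29.04°; offset = 14.5·tan 29.04° = 8.050 m.
Layer 3: sin θ = p·1879 = 0.8307 → θ = 56.17°; offset = 10.4·tan 56.17° = 15.517 m.
Σ offsets = 30.748 m.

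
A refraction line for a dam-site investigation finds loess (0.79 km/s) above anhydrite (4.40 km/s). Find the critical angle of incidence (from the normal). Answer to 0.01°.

At critical incidence the refracted ray runs along the interface (θ₂ = 90°), so sin θ_c = V₁/V₂.
θ_c = arcsin(0.79/4.40) = arcsin 0.1795 = 10.34°.

10.34°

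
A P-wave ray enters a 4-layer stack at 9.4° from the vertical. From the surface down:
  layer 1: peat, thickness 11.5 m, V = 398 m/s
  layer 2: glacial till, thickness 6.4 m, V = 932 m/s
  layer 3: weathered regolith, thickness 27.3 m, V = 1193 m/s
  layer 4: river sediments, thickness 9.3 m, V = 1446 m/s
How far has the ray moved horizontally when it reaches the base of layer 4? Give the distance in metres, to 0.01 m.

Apply Snell's law at each interface; in layer i the horizontal offset is hᵢ·tan θᵢ.
Layer 1: θ = 9.40°; offset = 11.5·tan 9.40° = 1.9038 m.
Layer 2: sin θ = 932·sin 9.4°/398 = 0.3825, θ = 22.49°; offset = 6.4·tan 22.49° = 2.6492 m.
Layer 3: sin θ = 1193·sin 9.4°/398 = 0.4896, θ = 29.31°; offset = 27.3·tan 29.31° = 15.3277 m.
Layer 4: sin θ = 1446·sin 9.4°/398 = 0.5934, θ = 36.40°; offset = 9.3·tan 36.40° = 6.8560 m.
Summing the layer offsets gives 26.7367 m.

26.74 m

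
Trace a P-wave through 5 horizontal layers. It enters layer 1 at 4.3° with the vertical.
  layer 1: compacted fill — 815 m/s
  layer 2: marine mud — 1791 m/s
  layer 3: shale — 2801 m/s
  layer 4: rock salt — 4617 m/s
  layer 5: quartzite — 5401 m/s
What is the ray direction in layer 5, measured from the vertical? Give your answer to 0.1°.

Snell's law across each interface conserves sin θ / V, so sin θ_5 = V_5·sin θ₁/V₁.
sin θ_5 = 5401 × sin 4.3° / 815 = 0.4969.
θ_5 = arcsin 0.4969 = 29.79°.

29.8°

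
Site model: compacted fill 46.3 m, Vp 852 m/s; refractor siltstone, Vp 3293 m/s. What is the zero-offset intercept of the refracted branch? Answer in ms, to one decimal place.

θ_c = arcsin(V₁/V₂) = arcsin(852/3293) = 14.99°; cos θ_c = 0.9659.
tᵢ = 2h·cos θ_c / V₁ = 2·46.3·0.9659 / 852 = 0.10498 s.

105.0 ms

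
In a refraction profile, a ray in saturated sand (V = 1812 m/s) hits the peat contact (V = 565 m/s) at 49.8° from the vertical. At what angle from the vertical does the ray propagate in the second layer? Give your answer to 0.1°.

Snell's law: sin θ₂ = (V₂/V₁)·sin θ₁ = (565/1812)·sin 49.8° = 0.2382.
θ₂ = arcsin 0.2382 = 13.78° from the normal.

13.8°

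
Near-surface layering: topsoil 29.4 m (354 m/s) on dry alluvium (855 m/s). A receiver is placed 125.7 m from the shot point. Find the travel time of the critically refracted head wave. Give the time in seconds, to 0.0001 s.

θ_c = arcsin(V₁/V₂) = arcsin(354/855) = 24.46°, cos θ_c = 0.9103.
Intercept time tᵢ = 2h cos θ_c / V₁ = 2·29.4·0.9103/354 = 0.15120 s.
t = x/V₂ + tᵢ = 125.7/855 + 0.15120 = 0.29821 s.

0.2982 s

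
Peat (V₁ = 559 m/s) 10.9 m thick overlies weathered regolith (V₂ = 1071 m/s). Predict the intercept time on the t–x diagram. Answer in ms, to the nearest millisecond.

θ_c = arcsin(V₁/V₂) = arcsin(559/1071) = 31.46°; cos θ_c = 0.8530.
tᵢ = 2h·cos θ_c / V₁ = 2·10.9·0.8530 / 559 = 0.03326 s.

33 ms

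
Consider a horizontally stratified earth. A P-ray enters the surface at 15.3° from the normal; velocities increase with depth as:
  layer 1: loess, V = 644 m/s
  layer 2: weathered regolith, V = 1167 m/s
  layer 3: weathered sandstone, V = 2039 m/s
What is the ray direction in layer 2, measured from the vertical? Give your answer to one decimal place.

28.6°

Snell's law across each interface conserves sin θ / V, so sin θ_2 = V_2·sin θ₁/V₁.
sin θ_2 = 1167 × sin 15.3° / 644 = 0.4782.
θ_2 = arcsin 0.4782 = 28.57°.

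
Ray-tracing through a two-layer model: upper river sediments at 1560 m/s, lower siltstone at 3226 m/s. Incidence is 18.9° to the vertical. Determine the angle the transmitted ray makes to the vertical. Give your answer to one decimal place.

42.1°

Snell's law: sin θ₂ = (V₂/V₁)·sin θ₁ = (3226/1560)·sin 18.9° = 0.6698.
θ₂ = sin⁻¹(0.6698) = 42.06° (from vertical).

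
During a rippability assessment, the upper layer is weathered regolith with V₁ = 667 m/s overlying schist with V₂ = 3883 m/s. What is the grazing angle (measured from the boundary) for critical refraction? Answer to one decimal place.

80.1°

At critical incidence the refracted ray runs along the interface (θ₂ = 90°), so sin θ_c = V₁/V₂.
θ_c = arcsin(667/3883) = arcsin 0.1718 = 9.89°.
Measured from the interface: 90° − 9.89° = 80.11°.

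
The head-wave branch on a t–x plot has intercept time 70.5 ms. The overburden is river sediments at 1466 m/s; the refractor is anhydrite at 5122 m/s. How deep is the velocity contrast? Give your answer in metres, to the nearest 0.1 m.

θ_c = arcsin(1466/5122) = 16.63°; cos θ_c = 0.9582.
tᵢ = 2h cos θ_c/V₁ ⇒ h = tᵢ·V₁/(2 cos θ_c) = 0.0705·1466/(2·0.9582) = 53.93 m.

53.9 m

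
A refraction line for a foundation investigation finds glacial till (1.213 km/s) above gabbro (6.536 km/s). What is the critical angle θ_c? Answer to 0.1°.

At critical incidence the refracted ray runs along the interface (θ₂ = 90°), so sin θ_c = V₁/V₂.
θ_c = arcsin(1.213/6.536) = arcsin 0.1856 = 10.70°.

10.7°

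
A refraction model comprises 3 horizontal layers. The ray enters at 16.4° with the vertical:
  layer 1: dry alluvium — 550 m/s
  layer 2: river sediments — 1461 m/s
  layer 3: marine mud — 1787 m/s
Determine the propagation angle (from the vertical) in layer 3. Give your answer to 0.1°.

Ray parameter p = sin 16.4° / 550 = 5.1335e-04 s/m.
sin θ_3 = p·V_3 = 5.1335e-04 × 1787 = 0.9174.
θ_3 = arcsin 0.9174 = 66.54°.

66.5°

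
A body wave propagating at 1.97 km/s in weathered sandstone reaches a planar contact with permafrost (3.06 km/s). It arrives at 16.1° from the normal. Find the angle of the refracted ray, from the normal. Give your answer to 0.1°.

Snell's law: sin θ₂ = (V₂/V₁)·sin θ₁ = (3.06/1.97)·sin 16.1° = 0.4308.
θ₂ = arcsin 0.4308 = 25.52° from the normal.

25.5°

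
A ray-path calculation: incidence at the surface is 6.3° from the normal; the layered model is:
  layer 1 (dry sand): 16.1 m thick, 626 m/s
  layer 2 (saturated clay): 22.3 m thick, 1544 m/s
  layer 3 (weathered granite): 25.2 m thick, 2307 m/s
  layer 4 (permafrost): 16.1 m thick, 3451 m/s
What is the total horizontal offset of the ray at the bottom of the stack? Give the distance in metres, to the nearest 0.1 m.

Apply Snell's law at each interface; in layer i the horizontal offset is hᵢ·tan θᵢ.
Layer 1: θ = 6.30°; offset = 16.1·tan 6.30° = 1.777 m.
Layer 2: sin θ = 1544·sin 6.3°/626 = 0.2707, θ = 15.70°; offset = 22.3·tan 15.70° = 6.270 m.
Layer 3: sin θ = 2307·sin 6.3°/626 = 0.4044, θ = 23.85°; offset = 25.2·tan 23.85° = 11.143 m.
Layer 4: sin θ = 3451·sin 6.3°/626 = 0.6049, θ = 37.22°; offset = 16.1·tan 37.22° = 12.231 m.
Summing the layer offsets gives 31.421 m.

31.4 m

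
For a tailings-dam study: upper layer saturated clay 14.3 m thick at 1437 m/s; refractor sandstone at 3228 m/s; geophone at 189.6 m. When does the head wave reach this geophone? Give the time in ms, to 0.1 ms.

76.6 ms

θ_c = arcsin(V₁/V₂) = arcsin(1437/3228) = 26.43°, cos θ_c = 0.8954.
Intercept time tᵢ = 2h cos θ_c / V₁ = 2·14.3·0.8954/1437 = 0.01782 s.
t = x/V₂ + tᵢ = 189.6/3228 + 0.01782 = 0.07656 s.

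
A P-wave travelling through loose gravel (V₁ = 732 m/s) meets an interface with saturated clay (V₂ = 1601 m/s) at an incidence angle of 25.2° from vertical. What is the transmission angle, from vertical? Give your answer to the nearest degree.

sin θ₁/V₁ = sin θ₂/V₂ ⇒ sin θ₂ = 1601·sin 25.2°/732 = 1601·0.4258/732 = 0.9312.
θ₂ = sin⁻¹(0.9312) = 68.63° (from vertical).

69°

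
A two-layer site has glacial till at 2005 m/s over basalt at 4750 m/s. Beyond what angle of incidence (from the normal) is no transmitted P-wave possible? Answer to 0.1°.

25.0°

At critical incidence the refracted ray runs along the interface (θ₂ = 90°), so sin θ_c = V₁/V₂.
θ_c = arcsin(2005/4750) = arcsin 0.4221 = 24.97°.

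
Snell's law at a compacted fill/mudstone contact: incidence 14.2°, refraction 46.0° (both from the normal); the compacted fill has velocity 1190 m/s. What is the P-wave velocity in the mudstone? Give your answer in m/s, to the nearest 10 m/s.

Snell's law: sin 14.2°/V₁ = sin 46.0°/V₂.
V₂ = V₁·sin 46.0°/sin 14.2° = 1190 × 2.9324 = 3489.56 m/s.

3490 m/s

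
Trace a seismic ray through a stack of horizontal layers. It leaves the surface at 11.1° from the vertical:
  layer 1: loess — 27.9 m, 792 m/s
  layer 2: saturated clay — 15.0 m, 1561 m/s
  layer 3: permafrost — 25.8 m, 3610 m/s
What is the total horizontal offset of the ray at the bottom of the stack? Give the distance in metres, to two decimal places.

Apply Snell's law at each interface; in layer i the horizontal offset is hᵢ·tan θᵢ.
Layer 1: θ = 11.10°; offset = 27.9·tan 11.10° = 5.4738 m.
Layer 2: sin θ = 1561·sin 11.1°/792 = 0.3795, θ = 22.30°; offset = 15.0·tan 22.30° = 6.1519 m.
Layer 3: sin θ = 3610·sin 11.1°/792 = 0.8775, θ = 61.35°; offset = 25.8·tan 61.35° = 47.2144 m.
Summing the layer offsets gives 58.8401 m.

58.84 m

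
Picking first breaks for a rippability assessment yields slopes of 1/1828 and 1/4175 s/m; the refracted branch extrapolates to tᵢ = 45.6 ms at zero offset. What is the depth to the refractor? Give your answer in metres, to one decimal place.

46.4 m

θ_c = arcsin(1828/4175) = 25.97°; cos θ_c = 0.8991.
tᵢ = 2h cos θ_c/V₁ ⇒ h = tᵢ·V₁/(2 cos θ_c) = 0.0456·1828/(2·0.8991) = 46.36 m.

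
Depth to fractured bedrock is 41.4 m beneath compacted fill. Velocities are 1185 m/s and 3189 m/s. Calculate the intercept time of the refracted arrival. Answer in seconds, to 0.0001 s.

0.0649 s

θ_c = arcsin(V₁/V₂) = arcsin(1185/3189) = 21.81°; cos θ_c = 0.9284.
tᵢ = 2h·cos θ_c / V₁ = 2·41.4·0.9284 / 1185 = 0.06487 s.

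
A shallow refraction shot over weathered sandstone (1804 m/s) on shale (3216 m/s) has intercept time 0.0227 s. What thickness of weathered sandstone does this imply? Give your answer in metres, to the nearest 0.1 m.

24.7 m

θ_c = arcsin(1804/3216) = 34.12°; cos θ_c = 0.8279.
tᵢ = 2h cos θ_c/V₁ ⇒ h = tᵢ·V₁/(2 cos θ_c) = 0.0227·1804/(2·0.8279) = 24.73 m.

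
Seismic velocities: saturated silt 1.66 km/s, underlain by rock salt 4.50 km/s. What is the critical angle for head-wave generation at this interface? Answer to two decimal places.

21.65°

At critical incidence the refracted ray runs along the interface (θ₂ = 90°), so sin θ_c = V₁/V₂.
θ_c = arcsin(1.66/4.50) = arcsin 0.3689 = 21.65°.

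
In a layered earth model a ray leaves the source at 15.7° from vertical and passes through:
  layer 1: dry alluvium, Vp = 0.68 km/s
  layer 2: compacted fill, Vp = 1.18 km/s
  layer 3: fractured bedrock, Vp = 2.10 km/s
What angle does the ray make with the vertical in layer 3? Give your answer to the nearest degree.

57°

Snell's law across each interface conserves sin θ / V, so sin θ_3 = V_3·sin θ₁/V₁.
sin θ_3 = 2.10 × sin 15.7° / 0.68 = 0.8357.
θ_3 = 56.69° from the vertical.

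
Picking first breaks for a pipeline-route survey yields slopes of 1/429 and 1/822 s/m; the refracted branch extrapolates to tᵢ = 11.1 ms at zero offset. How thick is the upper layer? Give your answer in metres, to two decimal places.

2.79 m

θ_c = arcsin(429/822) = 31.46°; cos θ_c = 0.8530.
tᵢ = 2h cos θ_c/V₁ ⇒ h = tᵢ·V₁/(2 cos θ_c) = 0.0111·429/(2·0.8530) = 2.79 m.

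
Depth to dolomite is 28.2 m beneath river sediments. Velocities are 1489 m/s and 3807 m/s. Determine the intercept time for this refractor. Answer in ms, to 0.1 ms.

34.9 ms

tᵢ = 2h·√(V₂²−V₁²)/(V₁V₂).
√(V₂²−V₁²) = √(3807²−1489²) = 3503.7 m/s.
tᵢ = 2·28.2·3503.7/(1489·3807) = 0.03486 s.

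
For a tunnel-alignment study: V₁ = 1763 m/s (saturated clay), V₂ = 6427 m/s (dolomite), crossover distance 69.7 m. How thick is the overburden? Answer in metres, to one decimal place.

26.3 m

x_cross = 2h·√((V₂+V₁)/(V₂−V₁)) → h = x_cross / (2·√((V₂+V₁)/(V₂−V₁))).
√((V₂+V₁)/(V₂−V₁)) = √((6427+1763)/(6427−1763)) = 1.3251.
h = 69.7 / (2·1.3251) = 26.30 m.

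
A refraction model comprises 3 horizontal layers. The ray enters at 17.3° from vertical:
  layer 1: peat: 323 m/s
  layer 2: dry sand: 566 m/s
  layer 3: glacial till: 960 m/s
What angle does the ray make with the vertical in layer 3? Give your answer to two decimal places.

Ray parameter p = sin 17.3° / 323 = 9.2067e-04 s/m.
sin θ_3 = p·V_3 = 9.2067e-04 × 960 = 0.8838.
θ_3 = arcsin 0.8838 = 62.11°.

62.11°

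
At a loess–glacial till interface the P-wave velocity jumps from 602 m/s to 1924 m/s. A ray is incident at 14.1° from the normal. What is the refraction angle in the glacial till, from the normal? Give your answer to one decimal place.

51.1°

sin θ₁/V₁ = sin θ₂/V₂ ⇒ sin θ₂ = 1924·sin 14.1°/602 = 1924·0.2436/602 = 0.7786.
θ₂ = arcsin 0.7786 = 51.13° from the normal.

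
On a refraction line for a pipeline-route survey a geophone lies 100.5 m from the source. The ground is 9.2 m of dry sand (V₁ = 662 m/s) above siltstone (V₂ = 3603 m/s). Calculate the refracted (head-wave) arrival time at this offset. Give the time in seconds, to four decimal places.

θ_c = arcsin(V₁/V₂) = arcsin(662/3603) = 10.59°, cos θ_c = 0.9830.
Intercept time tᵢ = 2h cos θ_c / V₁ = 2·9.2·0.9830/662 = 0.02732 s.
t = x/V₂ + tᵢ = 100.5/3603 + 0.02732 = 0.05521 s.

0.0552 s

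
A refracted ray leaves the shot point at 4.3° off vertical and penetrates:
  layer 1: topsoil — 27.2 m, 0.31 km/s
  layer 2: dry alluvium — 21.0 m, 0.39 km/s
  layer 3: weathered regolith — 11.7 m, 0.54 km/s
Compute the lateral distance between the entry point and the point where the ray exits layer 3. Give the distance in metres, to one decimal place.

Ray parameter p = sin 4.3° / 0.31 km/s = 2.4187e-01 s/km.
Layer 1: θ = 4.30°; offset = 27.2·tan 4.30° = 2.045 m.
Layer 2: sin θ = p·0.39 = 0.0943 → θ = 5.41°; offset = 21.0·tan 5.41° = 1.990 m.
Layer 3: sin θ = p·0.54 = 0.1306 → θ = 7.50°; offset = 11.7·tan 7.50° = 1.541 m.
Summing the layer offsets gives 5.576 m.

5.6 m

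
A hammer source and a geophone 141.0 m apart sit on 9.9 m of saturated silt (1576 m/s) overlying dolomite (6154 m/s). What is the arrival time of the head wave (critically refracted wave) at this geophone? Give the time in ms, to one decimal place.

35.1 ms

θ_c = arcsin(V₁/V₂) = arcsin(1576/6154) = 14.84°, cos θ_c = 0.9667.
Intercept time tᵢ = 2h cos θ_c / V₁ = 2·9.9·0.9667/1576 = 0.01214 s.
t = x/V₂ + tᵢ = 141.0/6154 + 0.01214 = 0.03506 s.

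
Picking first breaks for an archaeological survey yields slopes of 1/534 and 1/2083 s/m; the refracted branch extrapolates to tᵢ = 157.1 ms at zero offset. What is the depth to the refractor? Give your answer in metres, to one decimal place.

h = tᵢ·V₁·V₂ / (2·√(V₂²−V₁²)).
√(V₂²−V₁²) = √(2083² − 534²) = 2013.4 m/s.
h = 0.1571 s × 534 × 2083 / (2 × 2013.4) = 43.40 m.

43.4 m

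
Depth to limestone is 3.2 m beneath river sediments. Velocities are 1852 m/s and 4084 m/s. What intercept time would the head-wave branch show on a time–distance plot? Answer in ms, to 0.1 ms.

tᵢ = 2h·√(V₂²−V₁²)/(V₁V₂).
√(V₂²−V₁²) = √(4084²−1852²) = 3639.9 m/s.
tᵢ = 2·3.2·3639.9/(1852·4084) = 0.00308 s.

3.1 ms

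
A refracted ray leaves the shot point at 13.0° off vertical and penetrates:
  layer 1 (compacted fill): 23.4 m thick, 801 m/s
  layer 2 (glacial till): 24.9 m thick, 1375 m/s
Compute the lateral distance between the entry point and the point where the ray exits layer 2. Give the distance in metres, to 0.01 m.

15.83 m

Apply Snell's law at each interface; in layer i the horizontal offset is hᵢ·tan θᵢ.
Layer 1: θ = 13.00°; offset = 23.4·tan 13.00° = 5.4023 m.
Layer 2: sin θ = 1375·sin 13.0°/801 = 0.3862, θ = 22.72°; offset = 24.9·tan 22.72° = 10.4237 m.
Σ offsets = 15.8260 m.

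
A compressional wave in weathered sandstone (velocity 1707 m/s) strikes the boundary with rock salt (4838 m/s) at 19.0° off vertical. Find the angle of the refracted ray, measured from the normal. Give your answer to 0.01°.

67.33°

Snell's law: sin θ₂ = (V₂/V₁)·sin θ₁ = (4838/1707)·sin 19.0° = 0.9227.
θ₂ = arcsin 0.9227 = 67.33° from the normal.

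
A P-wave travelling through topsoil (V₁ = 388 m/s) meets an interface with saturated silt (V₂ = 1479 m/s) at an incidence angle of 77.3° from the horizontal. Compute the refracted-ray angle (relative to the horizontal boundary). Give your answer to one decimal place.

Angle from the normal: 90° − 77.3° = 12.7°.
sin θ₁/V₁ = sin θ₂/V₂ ⇒ sin θ₂ = 1479·sin 12.7°/388 = 1479·0.2198/388 = 0.8380.
θ₂ = arcsin 0.8380 = 56.93° from the normal.
From the interface: 90° − 56.93° = 33.07°.

33.1°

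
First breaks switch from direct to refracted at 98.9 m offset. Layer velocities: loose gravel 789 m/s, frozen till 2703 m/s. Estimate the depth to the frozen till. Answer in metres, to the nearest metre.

x_cross = 2h·√((V₂+V₁)/(V₂−V₁)) → h = x_cross / (2·√((V₂+V₁)/(V₂−V₁))).
√((V₂+V₁)/(V₂−V₁)) = √((2703+789)/(2703−789)) = 1.3507.
h = 98.9 / (2·1.3507) = 36.61 m.

37 m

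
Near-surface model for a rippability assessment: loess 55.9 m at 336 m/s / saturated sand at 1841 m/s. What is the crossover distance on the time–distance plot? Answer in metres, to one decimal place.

134.5 m

θ_c = arcsin(336/1841) = 10.52°, so cos θ_c = 0.9832 and tᵢ = 2h cos θ_c/V₁ = 0.3271 s.
At crossover x/V₁ = x/V₂ + tᵢ ⇒ x = tᵢ/(1/V₁ − 1/V₂) = 0.32715/(2.9762e-03 − 5.4318e-04) = 134.46 m.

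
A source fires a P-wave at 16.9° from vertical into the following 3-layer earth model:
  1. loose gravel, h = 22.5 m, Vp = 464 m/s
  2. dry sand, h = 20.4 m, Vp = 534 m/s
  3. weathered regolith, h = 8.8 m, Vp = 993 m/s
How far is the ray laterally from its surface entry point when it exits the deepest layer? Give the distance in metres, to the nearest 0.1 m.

Apply Snell's law at each interface; in layer i the horizontal offset is hᵢ·tan θᵢ.
Layer 1: θ = 16.90°; offset = 22.5·tan 16.90° = 6.836 m.
Layer 2: sin θ = 534·sin 16.9°/464 = 0.3346, θ = 19.55°; offset = 20.4·tan 19.55° = 7.242 m.
Layer 3: sin θ = 993·sin 16.9°/464 = 0.6221, θ = 38.47°; offset = 8.8·tan 38.47° = 6.993 m.
Summing the layer offsets gives 21.071 m.

21.1 m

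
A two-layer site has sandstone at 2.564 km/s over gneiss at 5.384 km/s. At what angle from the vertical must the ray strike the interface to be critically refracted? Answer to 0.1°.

28.4°

At critical incidence the refracted ray runs along the interface (θ₂ = 90°), so sin θ_c = V₁/V₂.
θ_c = arcsin(2.564/5.384) = arcsin 0.4762 = 28.44°.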